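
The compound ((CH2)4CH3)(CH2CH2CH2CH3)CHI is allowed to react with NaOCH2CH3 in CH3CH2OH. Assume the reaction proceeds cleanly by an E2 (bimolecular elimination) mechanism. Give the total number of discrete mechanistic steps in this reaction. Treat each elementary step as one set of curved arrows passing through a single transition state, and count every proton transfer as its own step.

Step 1: In one step, CH3CH2O⁻ pulls off a β-proton, the C–I bond cleaves, and a C=C double bond forms between the α- and β-carbons (E2, anti elimination).
Total: 1 elementary step.

1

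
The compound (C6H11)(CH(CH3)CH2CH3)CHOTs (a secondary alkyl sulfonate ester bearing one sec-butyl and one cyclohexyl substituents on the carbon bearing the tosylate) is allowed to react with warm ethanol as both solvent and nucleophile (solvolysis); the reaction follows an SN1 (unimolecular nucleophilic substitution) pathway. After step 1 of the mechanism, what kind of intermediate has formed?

Step 1: Ionisation: the C–O σ-bond cleaves heterolytically; both bonding electrons depart with TsO⁻, leaving a secondary carbocation at the α-carbon.
After step 1 the species present is a secondary carbocation.

secondary carbocation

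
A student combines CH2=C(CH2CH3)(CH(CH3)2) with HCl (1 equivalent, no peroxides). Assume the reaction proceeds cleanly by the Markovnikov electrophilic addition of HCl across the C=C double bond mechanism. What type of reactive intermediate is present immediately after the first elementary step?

Step 1: Electrophilic addition begins with the π(C=C) electrons forming a bond to the proton of HCl. Following Markovnikov's rule, the resulting cation is tertiary. The H–Cl bond breaks heterolytically, releasing Cl⁻.
After step 1 the species present is a tertiary carbocation.

tertiary carbocation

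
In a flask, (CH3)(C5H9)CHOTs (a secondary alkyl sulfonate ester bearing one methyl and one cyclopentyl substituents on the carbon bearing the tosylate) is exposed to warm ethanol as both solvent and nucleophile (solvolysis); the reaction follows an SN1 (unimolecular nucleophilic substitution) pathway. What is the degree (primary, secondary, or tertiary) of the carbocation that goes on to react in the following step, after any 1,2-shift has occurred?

Step 1: Unassisted departure of TsO⁻ (taking the C–O bonding pair) generates a secondary carbocation.
Step 2: A hydride (H with its bonding pair) migrates from the adjacent cyclopentyl carbon to the cationic centre — a 1,2-hydride shift — upgrading the secondary cation to a tertiary one.
The cation rearranges from secondary to tertiary via a 1,2-hydride shift from the adjacent cyclopentyl carbon; the tertiary cation is what reacts next.

tertiary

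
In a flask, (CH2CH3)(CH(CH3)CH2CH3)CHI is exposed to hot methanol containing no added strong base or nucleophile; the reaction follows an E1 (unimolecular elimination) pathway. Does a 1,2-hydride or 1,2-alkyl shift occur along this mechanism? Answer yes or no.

The first-formed carbocation is secondary.
The adjacent sec-butyl carbon already bears 2 other carbon substituents and has a hydrogen to migrate; after a 1,2-hydride shift from that carbon the positive charge sits on a tertiary centre.
Tertiary is more stable than secondary, so the shift occurs.

yes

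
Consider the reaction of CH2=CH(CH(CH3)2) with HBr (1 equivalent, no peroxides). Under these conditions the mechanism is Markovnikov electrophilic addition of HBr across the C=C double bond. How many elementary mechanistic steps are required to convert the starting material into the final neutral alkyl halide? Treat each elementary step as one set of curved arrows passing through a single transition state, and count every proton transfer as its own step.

Step 1: Protonation of the alkene by HBr: the π bond acts as the nucleophile and picks up H⁺, giving the more stable (Markovnikov) secondary carbocation. The H–Br bond breaks heterolytically, releasing Br⁻.
Step 2: A hydride (H with its bonding pair) migrates from the adjacent isopropyl carbon to the cationic centre — a 1,2-hydride shift — upgrading the secondary cation to a tertiary one.
Step 3: Nucleophilic attack by Br⁻ on the carbocation completes the addition, giving R–Br.
Total: 3 elementary steps.

3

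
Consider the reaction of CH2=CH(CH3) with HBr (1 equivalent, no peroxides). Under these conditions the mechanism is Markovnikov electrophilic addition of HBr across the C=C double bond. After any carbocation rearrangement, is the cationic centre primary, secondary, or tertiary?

secondary

Step 1: Protonation of the alkene by HBr: the π bond acts as the nucleophile and picks up H⁺, giving the more stable (Markovnikov) secondary carbocation. The H–Br bond breaks heterolytically, releasing Br⁻.
No single 1,2-shift to an adjacent carbon would give a more-substituted cation, so no rearrangement occurs.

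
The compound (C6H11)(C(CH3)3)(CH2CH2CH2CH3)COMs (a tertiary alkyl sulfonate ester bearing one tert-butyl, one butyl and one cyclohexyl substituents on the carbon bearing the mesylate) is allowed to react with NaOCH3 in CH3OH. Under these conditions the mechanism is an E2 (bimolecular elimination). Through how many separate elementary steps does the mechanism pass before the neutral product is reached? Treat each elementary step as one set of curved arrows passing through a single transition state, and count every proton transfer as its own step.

Step 1: In one step, CH3O⁻ pulls off a β-proton, the C–O bond cleaves, and a C=C double bond forms between the α- and β-carbons (E2, anti elimination).
Total: 1 elementary step.

1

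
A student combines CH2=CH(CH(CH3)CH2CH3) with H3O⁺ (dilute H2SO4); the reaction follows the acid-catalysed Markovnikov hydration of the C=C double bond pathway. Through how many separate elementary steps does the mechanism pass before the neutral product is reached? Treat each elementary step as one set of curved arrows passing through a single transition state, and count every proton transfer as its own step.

Step 1: Protonation of the alkene by H3O⁺: the π bond acts as the nucleophile and picks up H⁺, giving the more stable (Markovnikov) secondary carbocation. H2O is released.
Step 2: Carbocation rearrangement: a 1,2-hydride shift from the adjacent sec-butyl carbon converts the initially-formed secondary cation into the more stable tertiary cation.
Step 3: A lone pair on the oxygen of H2O attacks the carbocation, forming a C–O bond and an oxonium ion (a protonated alcohol).
Step 4: H2O removes a proton from the oxonium oxygen, regenerating H3O⁺ and giving the neutral alcohol.
Total: 4 elementary steps.

4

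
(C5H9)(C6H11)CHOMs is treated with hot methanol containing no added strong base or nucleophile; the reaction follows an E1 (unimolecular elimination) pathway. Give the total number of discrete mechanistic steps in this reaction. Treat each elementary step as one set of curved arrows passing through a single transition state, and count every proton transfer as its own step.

3

Step 1: Ionisation: the C–O σ-bond cleaves heterolytically; both bonding electrons depart with MsO⁻, leaving a secondary carbocation at the α-carbon.
Step 2: Carbocation rearrangement: a 1,2-hydride shift from the adjacent cyclohexyl carbon converts the initially-formed secondary cation into the more stable tertiary cation.
Step 3: A weak base (a methanol molecule from the solvent) removes a proton from a carbon adjacent to the cationic centre; the electrons of that C–H bond become the new π(C=C) bond, giving the alkene.
Total: 3 elementary steps.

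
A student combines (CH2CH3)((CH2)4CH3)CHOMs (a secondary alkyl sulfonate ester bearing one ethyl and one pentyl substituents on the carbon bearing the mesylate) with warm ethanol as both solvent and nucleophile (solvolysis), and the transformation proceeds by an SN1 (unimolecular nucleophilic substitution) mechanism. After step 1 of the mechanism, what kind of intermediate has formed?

Step 1: Unassisted departure of MsO⁻ (taking the C–O bonding pair) generates a secondary carbocation.
After step 1 the species present is a secondary carbocation.

secondary carbocation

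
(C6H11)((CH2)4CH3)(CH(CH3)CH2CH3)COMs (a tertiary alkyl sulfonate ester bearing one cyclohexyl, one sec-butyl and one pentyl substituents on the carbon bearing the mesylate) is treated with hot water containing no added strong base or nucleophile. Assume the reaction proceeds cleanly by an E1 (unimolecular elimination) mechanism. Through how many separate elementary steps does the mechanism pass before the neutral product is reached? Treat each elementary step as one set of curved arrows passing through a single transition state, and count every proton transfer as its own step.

Step 1: The C–O bond breaks with both electrons going to the mesylate; MsO⁻ leaves and a tertiary carbocation remains.
(No 1,2-shift: no single shift to an adjacent carbon would give a more stable cation.)
Step 2: A water molecule (solvent) deprotonates a β-carbon; as the C–H bond breaks, those electrons form the new alkene π bond.
Total: 2 elementary steps.

2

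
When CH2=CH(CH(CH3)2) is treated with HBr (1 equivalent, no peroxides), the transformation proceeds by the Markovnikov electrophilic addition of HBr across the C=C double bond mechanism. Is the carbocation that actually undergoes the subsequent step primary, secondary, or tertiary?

Step 1: The π electrons of the C=C bond attack a proton of HBr; Markovnikov addition places the new C–H on the less-substituted alkene carbon, so the positive charge ends up on the more-substituted carbon — a secondary carbocation. The H–Br bond breaks heterolytically, releasing Br⁻.
Step 2: A 1,2-hydride shift from the adjacent isopropyl carbon moves the positive charge from the secondary centre to an adjacent carbon, generating a more stable tertiary carbocation.
The cation rearranges from secondary to tertiary via a 1,2-hydride shift from the adjacent isopropyl carbon; the tertiary cation is what reacts next.

tertiary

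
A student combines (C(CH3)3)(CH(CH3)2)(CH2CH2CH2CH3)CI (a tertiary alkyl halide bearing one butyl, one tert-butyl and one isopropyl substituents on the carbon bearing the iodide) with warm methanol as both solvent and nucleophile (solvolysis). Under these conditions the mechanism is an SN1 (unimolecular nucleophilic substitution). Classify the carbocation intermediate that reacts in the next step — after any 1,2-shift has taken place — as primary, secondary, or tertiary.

Step 1: Unassisted departure of I⁻ (taking the C–I bonding pair) generates a tertiary carbocation.
No single 1,2-shift to an adjacent carbon would give a more-substituted cation, so no rearrangement occurs.

tertiary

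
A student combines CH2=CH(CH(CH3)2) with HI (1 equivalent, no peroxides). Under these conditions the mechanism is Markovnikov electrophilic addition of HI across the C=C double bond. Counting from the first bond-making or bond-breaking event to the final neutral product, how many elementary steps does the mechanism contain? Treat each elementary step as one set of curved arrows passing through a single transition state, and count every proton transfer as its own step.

Step 1: Protonation of the alkene by HI: the π bond acts as the nucleophile and picks up H⁺, giving the more stable (Markovnikov) secondary carbocation. The H–I bond breaks heterolytically, releasing I⁻.
Step 2: Carbocation rearrangement: a 1,2-hydride shift from the adjacent isopropyl carbon converts the initially-formed secondary cation into the more stable tertiary cation.
Step 3: The I⁻ anion donates a lone pair to the carbocation, forming the new C–I σ-bond and giving the neutral alkyl halide.
Total: 3 elementary steps.

3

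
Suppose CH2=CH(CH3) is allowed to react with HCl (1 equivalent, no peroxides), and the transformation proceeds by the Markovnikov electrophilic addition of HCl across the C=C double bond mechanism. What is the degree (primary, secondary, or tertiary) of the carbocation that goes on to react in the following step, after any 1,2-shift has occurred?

secondary

Step 1: Electrophilic addition begins with the π(C=C) electrons forming a bond to the proton of HCl. Following Markovnikov's rule, the resulting cation is secondary. The H–Cl bond breaks heterolytically, releasing Cl⁻.
No single 1,2-shift to an adjacent carbon would give a more-substituted cation, so no rearrangement occurs.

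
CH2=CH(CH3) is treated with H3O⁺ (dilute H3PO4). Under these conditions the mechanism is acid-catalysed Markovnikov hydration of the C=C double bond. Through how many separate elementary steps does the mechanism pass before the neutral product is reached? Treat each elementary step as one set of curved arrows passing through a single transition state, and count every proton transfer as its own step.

Step 1: Protonation of the alkene by H3O⁺: the π bond acts as the nucleophile and picks up H⁺, giving the more stable (Markovnikov) secondary carbocation. H2O is released.
(No 1,2-shift: no single shift to an adjacent carbon would give a more stable cation.)
Step 2: Nucleophilic capture of the cation by H2O produces the protonated alcohol (an oxonium ion).
Step 3: Proton transfer from the O–H of the oxonium ion to H2O completes the catalytic cycle and yields the alcohol.
Total: 3 elementary steps.

3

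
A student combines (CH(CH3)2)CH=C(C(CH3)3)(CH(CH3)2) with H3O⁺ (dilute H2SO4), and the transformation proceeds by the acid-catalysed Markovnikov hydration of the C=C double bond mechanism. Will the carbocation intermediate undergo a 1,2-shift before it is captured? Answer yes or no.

no

The first-formed carbocation is tertiary.
No single 1,2-shift to an adjacent carbon would produce a more-substituted cation than the one already present, so no rearrangement occurs.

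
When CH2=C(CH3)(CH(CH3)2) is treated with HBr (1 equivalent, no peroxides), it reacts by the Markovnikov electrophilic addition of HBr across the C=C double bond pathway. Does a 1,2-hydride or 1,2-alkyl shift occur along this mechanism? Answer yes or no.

no

The first-formed carbocation is tertiary.
No single 1,2-shift to an adjacent carbon would produce a more-substituted cation than the one already present, so no rearrangement occurs.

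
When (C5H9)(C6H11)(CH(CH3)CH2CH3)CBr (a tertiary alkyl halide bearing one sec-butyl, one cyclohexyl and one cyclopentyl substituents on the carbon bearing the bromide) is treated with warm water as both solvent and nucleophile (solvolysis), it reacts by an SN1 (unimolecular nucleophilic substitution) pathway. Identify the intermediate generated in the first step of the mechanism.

Step 1: Ionisation: the C–Br σ-bond cleaves heterolytically; both bonding electrons depart with Br⁻, leaving a tertiary carbocation at the α-carbon.
After step 1 the species present is a tertiary carbocation.

tertiary carbocation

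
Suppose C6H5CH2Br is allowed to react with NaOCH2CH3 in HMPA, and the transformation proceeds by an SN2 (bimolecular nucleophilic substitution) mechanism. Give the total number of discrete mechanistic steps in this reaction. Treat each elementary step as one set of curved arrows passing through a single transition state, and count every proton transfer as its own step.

1

Step 1: Backside attack by CH3CH2O⁻ on the carbon bearing the bromide: the new C–O bond forms as the C–Br bond breaks, with Walden inversion at carbon.
Total: 1 elementary step.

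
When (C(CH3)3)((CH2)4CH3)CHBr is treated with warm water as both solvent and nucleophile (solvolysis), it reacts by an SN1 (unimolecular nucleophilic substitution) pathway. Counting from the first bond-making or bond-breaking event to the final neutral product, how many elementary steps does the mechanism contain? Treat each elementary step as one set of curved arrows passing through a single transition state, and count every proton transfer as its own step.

4

Step 1: Unassisted departure of Br⁻ (taking the C–Br bonding pair) generates a secondary carbocation.
Step 2: Carbocation rearrangement: a 1,2-methyl shift from the adjacent tert-butyl carbon converts the initially-formed secondary cation into the more stable tertiary cation.
Step 3: A lone pair on the oxygen of H2O attacks the carbocation, forming a new C–O σ-bond and an oxonium ion.
Step 4: Proton transfer from the O–H of the oxonium ion to a solvent molecule delivers the neutral alcohol.
Total: 4 elementary steps.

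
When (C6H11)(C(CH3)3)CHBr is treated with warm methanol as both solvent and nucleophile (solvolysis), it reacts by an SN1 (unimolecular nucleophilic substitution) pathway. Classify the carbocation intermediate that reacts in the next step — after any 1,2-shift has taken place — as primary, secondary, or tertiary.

Step 1: The C–Br bond breaks with both electrons going to the bromide; Br⁻ leaves and a secondary carbocation remains.
Step 2: A hydride (H with its bonding pair) migrates from the adjacent cyclohexyl carbon to the cationic centre — a 1,2-hydride shift — upgrading the secondary cation to a tertiary one.
The cation rearranges from secondary to tertiary via a 1,2-hydride shift from the adjacent cyclohexyl carbon; the tertiary cation is what reacts next.

tertiary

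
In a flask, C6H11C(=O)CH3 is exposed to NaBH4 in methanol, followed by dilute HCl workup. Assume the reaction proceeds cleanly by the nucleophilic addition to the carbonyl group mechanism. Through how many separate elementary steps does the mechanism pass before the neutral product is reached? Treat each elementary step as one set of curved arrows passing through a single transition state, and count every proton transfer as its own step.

Step 1: H⁻ (delivered from BH4⁻) attacks the sp² carbonyl carbon; the C=O π bond breaks and the electrons end up as a lone pair on the alkoxide oxygen of the tetrahedral intermediate.
Step 2: On dilute HCl workup the alkoxide oxygen is protonated, giving an alcohol.
Total: 2 elementary steps.

2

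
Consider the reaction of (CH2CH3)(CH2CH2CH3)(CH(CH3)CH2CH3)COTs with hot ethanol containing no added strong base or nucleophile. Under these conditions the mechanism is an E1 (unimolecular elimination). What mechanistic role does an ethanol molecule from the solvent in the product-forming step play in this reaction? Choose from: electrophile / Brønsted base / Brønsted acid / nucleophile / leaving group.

Brønsted base

Step 2: An ethanol molecule (solvent) deprotonates a β-carbon; as the C–H bond breaks, those electrons form the new alkene π bond.
An ethanol molecule from the solvent in the product-forming step accepts a proton in a proton-transfer step — a Brønsted base.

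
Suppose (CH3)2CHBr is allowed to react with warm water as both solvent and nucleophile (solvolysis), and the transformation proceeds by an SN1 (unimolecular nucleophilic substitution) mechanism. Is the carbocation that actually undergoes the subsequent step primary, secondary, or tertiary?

secondary

Step 1: The C–Br bond breaks with both electrons going to the bromide; Br⁻ leaves and a secondary carbocation remains.
No single 1,2-shift to an adjacent carbon would give a more-substituted cation, so no rearrangement occurs.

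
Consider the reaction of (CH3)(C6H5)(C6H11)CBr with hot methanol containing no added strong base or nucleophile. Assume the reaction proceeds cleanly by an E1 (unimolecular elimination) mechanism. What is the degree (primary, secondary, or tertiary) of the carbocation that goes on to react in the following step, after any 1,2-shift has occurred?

tertiary

Step 1: Ionisation: the C–Br σ-bond cleaves heterolytically; both bonding electrons depart with Br⁻, leaving a tertiary carbocation at the α-carbon.
No single 1,2-shift to an adjacent carbon would give a more-substituted cation, so no rearrangement occurs.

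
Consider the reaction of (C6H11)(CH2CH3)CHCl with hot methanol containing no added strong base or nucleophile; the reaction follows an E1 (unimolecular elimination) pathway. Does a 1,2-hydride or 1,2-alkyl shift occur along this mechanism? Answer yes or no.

The first-formed carbocation is secondary.
The adjacent cyclohexyl carbon already bears 2 other carbon substituents and has a hydrogen to migrate; after a 1,2-hydride shift from that carbon the positive charge sits on a tertiary centre.
Tertiary is more stable than secondary, so the shift occurs.

yes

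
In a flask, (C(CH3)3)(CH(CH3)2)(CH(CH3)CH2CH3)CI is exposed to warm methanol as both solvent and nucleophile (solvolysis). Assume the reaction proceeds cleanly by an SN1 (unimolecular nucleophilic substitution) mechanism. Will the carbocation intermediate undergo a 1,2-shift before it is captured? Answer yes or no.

The first-formed carbocation is tertiary.
No single 1,2-shift to an adjacent carbon would produce a more-substituted cation than the one already present, so no rearrangement occurs.

no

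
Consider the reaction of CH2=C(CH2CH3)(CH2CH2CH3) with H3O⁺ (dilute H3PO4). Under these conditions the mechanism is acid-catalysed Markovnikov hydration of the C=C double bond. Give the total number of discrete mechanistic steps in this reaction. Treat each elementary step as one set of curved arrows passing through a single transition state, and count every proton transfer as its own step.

Step 1: Protonation of the alkene by H3O⁺: the π bond acts as the nucleophile and picks up H⁺, giving the more stable (Markovnikov) tertiary carbocation. H2O is released.
(No 1,2-shift: no single shift to an adjacent carbon would give a more stable cation.)
Step 2: Nucleophilic capture of the cation by H2O produces the protonated alcohol (an oxonium ion).
Step 3: H2O removes a proton from the oxonium oxygen, regenerating H3O⁺ and giving the neutral alcohol.
Total: 3 elementary steps.

3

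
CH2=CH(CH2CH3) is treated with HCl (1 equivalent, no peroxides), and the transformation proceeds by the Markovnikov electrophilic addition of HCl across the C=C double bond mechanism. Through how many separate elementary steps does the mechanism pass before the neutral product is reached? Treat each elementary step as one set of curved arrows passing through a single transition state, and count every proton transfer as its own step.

Step 1: Electrophilic addition begins with the π(C=C) electrons forming a bond to the proton of HCl. Following Markovnikov's rule, the resulting cation is secondary. The H–Cl bond breaks heterolytically, releasing Cl⁻.
(No 1,2-shift: no single shift to an adjacent carbon would give a more stable cation.)
Step 2: Nucleophilic attack by Cl⁻ on the carbocation completes the addition, giving R–Cl.
Total: 2 elementary steps.

2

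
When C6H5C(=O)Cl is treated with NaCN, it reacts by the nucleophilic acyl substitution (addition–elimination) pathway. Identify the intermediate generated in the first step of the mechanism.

Step 1: CN⁻ adds to the carbonyl carbon; the C=O π electrons shift onto oxygen and a tetrahedral alkoxide intermediate forms.
After step 1 the species present is a tetrahedral intermediate.

tetrahedral intermediate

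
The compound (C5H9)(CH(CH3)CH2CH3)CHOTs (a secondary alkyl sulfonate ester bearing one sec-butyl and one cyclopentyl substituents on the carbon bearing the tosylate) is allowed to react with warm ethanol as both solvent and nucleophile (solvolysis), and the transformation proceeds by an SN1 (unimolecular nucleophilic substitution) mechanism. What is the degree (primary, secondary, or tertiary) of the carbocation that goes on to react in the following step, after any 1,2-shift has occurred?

tertiary

Step 1: The C–O bond breaks with both electrons going to the tosylate; TsO⁻ leaves and a secondary carbocation remains.
Step 2: Carbocation rearrangement: a 1,2-hydride shift from the adjacent sec-butyl carbon converts the initially-formed secondary cation into the more stable tertiary cation.
The cation rearranges from secondary to tertiary via a 1,2-hydride shift from the adjacent sec-butyl carbon; the tertiary cation is what reacts next.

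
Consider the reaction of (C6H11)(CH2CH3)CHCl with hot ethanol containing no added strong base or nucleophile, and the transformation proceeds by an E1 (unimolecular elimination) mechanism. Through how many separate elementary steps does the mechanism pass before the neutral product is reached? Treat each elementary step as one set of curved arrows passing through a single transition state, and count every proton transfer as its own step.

3

Step 1: Rate-determining heterolysis of the C–Cl bond gives Cl⁻ and a secondary carbocation.
Step 2: Carbocation rearrangement: a 1,2-hydride shift from the adjacent cyclohexyl carbon converts the initially-formed secondary cation into the more stable tertiary cation.
Step 3: An ethanol molecule (solvent) deprotonates a β-carbon; as the C–H bond breaks, those electrons form the new alkene π bond.
Total: 3 elementary steps.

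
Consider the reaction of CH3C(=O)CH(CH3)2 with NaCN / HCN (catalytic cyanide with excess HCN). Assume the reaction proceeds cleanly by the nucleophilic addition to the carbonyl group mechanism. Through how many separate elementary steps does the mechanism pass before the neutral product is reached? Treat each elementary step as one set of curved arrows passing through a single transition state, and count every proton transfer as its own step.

Step 1: Nucleophilic addition: CN⁻ adds to the carbonyl carbon, pushing the π(C=O) electron pair onto oxygen and giving a tetrahedral alkoxide.
Step 2: The alkoxide is protonated in situ by undissociated HCN, yielding a cyanohydrin; the CN⁻ so formed carries on the cycle.
Total: 2 elementary steps.

2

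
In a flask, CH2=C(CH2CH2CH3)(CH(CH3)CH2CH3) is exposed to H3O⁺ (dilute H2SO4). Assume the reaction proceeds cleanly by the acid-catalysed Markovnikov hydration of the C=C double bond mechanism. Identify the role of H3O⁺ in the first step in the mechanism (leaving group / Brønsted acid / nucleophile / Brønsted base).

Step 1: Electrophilic addition begins with the π(C=C) electrons forming a bond to the proton of H3O⁺. Following Markovnikov's rule, the resulting cation is tertiary. H2O is released.
H3O⁺ in the first step donates a proton in a proton-transfer step — a Brønsted acid.

Brønsted acid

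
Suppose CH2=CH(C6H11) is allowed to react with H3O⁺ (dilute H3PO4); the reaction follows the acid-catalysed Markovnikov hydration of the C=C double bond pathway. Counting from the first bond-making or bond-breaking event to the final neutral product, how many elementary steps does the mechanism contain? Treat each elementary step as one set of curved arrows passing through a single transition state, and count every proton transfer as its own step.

Step 1: The π electrons of the C=C bond attack a proton of H3O⁺; Markovnikov addition places the new C–H on the less-substituted alkene carbon, so the positive charge ends up on the more-substituted carbon — a secondary carbocation. H2O is released.
Step 2: Carbocation rearrangement: a 1,2-hydride shift from the adjacent cyclohexyl carbon converts the initially-formed secondary cation into the more stable tertiary cation.
Step 3: A lone pair on the oxygen of H2O attacks the carbocation, forming a C–O bond and an oxonium ion (a protonated alcohol).
Step 4: Deprotonation of the oxonium ion by a water molecule delivers the neutral alcohol and regenerates the acid catalyst.
Total: 4 elementary steps.

4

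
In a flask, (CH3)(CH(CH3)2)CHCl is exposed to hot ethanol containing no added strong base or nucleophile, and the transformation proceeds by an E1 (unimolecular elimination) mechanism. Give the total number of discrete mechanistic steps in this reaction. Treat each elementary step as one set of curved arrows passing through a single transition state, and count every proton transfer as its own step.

3

Step 1: Unassisted departure of Cl⁻ (taking the C–Cl bonding pair) generates a secondary carbocation.
Step 2: A 1,2-hydride shift from the adjacent isopropyl carbon moves the positive charge from the secondary centre to an adjacent carbon, generating a more stable tertiary carbocation.
Step 3: Loss of a β-proton to an ethanol molecule of the solvent: the C–H bonding pair collapses toward the cationic carbon to form the C=C π bond, yielding the alkene.
Total: 3 elementary steps.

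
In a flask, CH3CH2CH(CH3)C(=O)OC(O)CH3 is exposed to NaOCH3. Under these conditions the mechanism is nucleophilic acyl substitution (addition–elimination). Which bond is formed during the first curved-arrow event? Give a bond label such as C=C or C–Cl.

Step 1: CH3O⁻ adds to the carbonyl carbon; the C=O π electrons shift onto oxygen and a tetrahedral alkoxide intermediate forms.
The bond formed in this step is the C–O bond.

C–O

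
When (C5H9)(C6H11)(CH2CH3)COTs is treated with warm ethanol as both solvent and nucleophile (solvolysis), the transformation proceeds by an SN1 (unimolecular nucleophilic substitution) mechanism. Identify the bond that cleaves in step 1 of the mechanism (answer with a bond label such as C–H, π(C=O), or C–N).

Step 1: The C–O bond breaks with both electrons going to the tosylate; TsO⁻ leaves and a tertiary carbocation remains.
The bond broken in this step is the C–O bond.

C–O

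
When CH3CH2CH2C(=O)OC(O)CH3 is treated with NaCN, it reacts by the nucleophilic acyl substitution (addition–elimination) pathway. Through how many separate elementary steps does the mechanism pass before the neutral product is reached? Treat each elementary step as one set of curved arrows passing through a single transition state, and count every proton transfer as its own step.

2

Step 1: A lone pair on the C of CN⁻ attacks the electrophilic acyl carbon; the π(C=O) electrons move onto oxygen, giving a tetrahedral intermediate.
Step 2: An oxygen lone pair re-forms the C=O π bond as the C–O σ-bond breaks; CH3CO2⁻ is expelled.
Total: 2 elementary steps.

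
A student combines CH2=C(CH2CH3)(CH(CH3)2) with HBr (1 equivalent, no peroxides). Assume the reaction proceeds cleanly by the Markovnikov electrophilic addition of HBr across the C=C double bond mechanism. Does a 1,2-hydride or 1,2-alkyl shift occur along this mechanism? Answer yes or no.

The first-formed carbocation is tertiary.
No single 1,2-shift to an adjacent carbon would produce a more-substituted cation than the one already present, so no rearrangement occurs.

no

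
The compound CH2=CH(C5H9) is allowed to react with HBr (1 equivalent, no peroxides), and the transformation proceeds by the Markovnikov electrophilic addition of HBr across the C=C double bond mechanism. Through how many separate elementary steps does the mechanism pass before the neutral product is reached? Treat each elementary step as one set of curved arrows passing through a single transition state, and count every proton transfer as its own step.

3

Step 1: Protonation of the alkene by HBr: the π bond acts as the nucleophile and picks up H⁺, giving the more stable (Markovnikov) secondary carbocation. The H–Br bond breaks heterolytically, releasing Br⁻.
Step 2: A 1,2-hydride shift from the adjacent cyclopentyl carbon moves the positive charge from the secondary centre to an adjacent carbon, generating a more stable tertiary carbocation.
Step 3: The Br⁻ anion donates a lone pair to the carbocation, forming the new C–Br σ-bond and giving the neutral alkyl halide.
Total: 3 elementary steps.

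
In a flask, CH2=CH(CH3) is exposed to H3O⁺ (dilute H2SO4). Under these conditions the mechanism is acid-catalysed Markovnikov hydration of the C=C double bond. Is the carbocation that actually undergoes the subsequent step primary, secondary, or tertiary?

secondary

Step 1: The π electrons of the C=C bond attack a proton of H3O⁺; Markovnikov addition places the new C–H on the less-substituted alkene carbon, so the positive charge ends up on the more-substituted carbon — a secondary carbocation. H2O is released.
No single 1,2-shift to an adjacent carbon would give a more-substituted cation, so no rearrangement occurs.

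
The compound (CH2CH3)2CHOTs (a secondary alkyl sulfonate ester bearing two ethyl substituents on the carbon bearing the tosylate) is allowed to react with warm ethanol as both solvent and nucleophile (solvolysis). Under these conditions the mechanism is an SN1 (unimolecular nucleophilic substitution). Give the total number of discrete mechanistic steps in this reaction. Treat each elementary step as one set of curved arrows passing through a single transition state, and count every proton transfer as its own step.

Step 1: Rate-determining heterolysis of the C–O bond gives TsO⁻ and a secondary carbocation.
(No 1,2-shift: no single shift to an adjacent carbon would give a more stable cation.)
Step 2: A lone pair on the oxygen of CH3CH2OH attacks the carbocation, forming a new C–O σ-bond and an oxonium ion.
Step 3: A second solvent molecule removes the proton on oxygen, giving the neutral ether product.
Total: 3 elementary steps.

3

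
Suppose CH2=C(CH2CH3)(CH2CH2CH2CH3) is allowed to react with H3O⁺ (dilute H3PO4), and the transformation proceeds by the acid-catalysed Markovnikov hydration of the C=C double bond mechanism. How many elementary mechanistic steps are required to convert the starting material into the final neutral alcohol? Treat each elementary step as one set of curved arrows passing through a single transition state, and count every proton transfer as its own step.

Step 1: Protonation of the alkene by H3O⁺: the π bond acts as the nucleophile and picks up H⁺, giving the more stable (Markovnikov) tertiary carbocation. H2O is released.
(No 1,2-shift: no single shift to an adjacent carbon would give a more stable cation.)
Step 2: Nucleophilic capture of the cation by H2O produces the protonated alcohol (an oxonium ion).
Step 3: H2O removes a proton from the oxonium oxygen, regenerating H3O⁺ and giving the neutral alcohol.
Total: 3 elementary steps.

3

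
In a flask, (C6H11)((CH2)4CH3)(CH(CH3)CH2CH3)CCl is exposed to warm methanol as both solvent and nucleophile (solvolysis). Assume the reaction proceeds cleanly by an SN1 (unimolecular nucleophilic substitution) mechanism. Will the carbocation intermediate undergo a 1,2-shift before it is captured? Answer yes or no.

no

The first-formed carbocation is tertiary.
No single 1,2-shift to an adjacent carbon would produce a more-substituted cation than the one already present, so no rearrangement occurs.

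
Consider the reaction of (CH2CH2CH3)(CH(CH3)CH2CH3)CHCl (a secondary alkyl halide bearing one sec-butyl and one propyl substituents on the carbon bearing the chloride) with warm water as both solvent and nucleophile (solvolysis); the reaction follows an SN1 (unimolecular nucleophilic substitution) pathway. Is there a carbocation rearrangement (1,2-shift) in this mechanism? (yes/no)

yes

The first-formed carbocation is secondary.
The adjacent sec-butyl carbon already bears 2 other carbon substituents and has a hydrogen to migrate; after a 1,2-hydride shift from that carbon the positive charge sits on a tertiary centre.
Tertiary is more stable than secondary, so the shift occurs.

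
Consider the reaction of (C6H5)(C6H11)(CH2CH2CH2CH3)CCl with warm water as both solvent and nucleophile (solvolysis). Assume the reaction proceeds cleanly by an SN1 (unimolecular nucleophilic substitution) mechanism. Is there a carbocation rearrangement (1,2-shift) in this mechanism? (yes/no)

The first-formed carbocation is tertiary.
No single 1,2-shift to an adjacent carbon would produce a more-substituted cation than the one already present, so no rearrangement occurs.

no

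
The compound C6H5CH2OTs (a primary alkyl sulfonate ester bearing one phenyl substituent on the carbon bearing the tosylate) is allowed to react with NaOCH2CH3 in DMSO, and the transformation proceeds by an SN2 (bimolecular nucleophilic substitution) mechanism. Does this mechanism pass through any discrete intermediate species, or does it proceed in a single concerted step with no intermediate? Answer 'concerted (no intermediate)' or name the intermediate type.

concerted (no intermediate)

Backside attack by CH3CH2O⁻ on the carbon bearing the tosylate: the new C–O bond forms as the C–O bond breaks, with Walden inversion at carbon.
All bond changes occur in one transition state; no discrete intermediate is formed.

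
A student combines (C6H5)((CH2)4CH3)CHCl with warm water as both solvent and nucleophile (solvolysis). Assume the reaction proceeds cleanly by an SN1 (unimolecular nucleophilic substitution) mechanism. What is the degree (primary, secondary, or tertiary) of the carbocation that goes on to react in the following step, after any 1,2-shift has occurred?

secondary

Step 1: Rate-determining heterolysis of the C–Cl bond gives Cl⁻ and a secondary carbocation.
No single 1,2-shift to an adjacent carbon would give a more-substituted cation, so no rearrangement occurs.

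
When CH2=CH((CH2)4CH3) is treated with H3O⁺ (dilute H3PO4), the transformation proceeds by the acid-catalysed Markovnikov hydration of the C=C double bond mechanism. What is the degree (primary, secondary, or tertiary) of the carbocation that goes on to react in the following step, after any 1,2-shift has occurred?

secondary

Step 1: The π electrons of the C=C bond attack a proton of H3O⁺; Markovnikov addition places the new C–H on the less-substituted alkene carbon, so the positive charge ends up on the more-substituted carbon — a secondary carbocation. H2O is released.
No single 1,2-shift to an adjacent carbon would give a more-substituted cation, so no rearrangement occurs.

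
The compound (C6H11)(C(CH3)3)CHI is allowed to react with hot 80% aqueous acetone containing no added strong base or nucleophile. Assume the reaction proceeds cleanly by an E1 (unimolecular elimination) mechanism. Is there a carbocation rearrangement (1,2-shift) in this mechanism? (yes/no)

yes

The first-formed carbocation is secondary.
The adjacent cyclohexyl carbon already bears 2 other carbon substituents and has a hydrogen to migrate; after a 1,2-hydride shift from that carbon the positive charge sits on a tertiary centre.
Tertiary is more stable than secondary, so the shift occurs.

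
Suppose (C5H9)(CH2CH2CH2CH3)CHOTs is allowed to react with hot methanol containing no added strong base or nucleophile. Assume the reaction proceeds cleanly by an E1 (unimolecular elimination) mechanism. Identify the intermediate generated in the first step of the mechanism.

secondary carbocation

Step 1: Ionisation: the C–O σ-bond cleaves heterolytically; both bonding electrons depart with TsO⁻, leaving a secondary carbocation at the α-carbon.
After step 1 the species present is a secondary carbocation.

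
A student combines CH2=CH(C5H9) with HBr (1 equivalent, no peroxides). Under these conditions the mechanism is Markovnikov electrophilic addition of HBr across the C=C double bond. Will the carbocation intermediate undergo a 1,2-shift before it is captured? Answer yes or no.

yes

The first-formed carbocation is secondary.
The adjacent cyclopentyl carbon already bears 2 other carbon substituents and has a hydrogen to migrate; after a 1,2-hydride shift from that carbon the positive charge sits on a tertiary centre.
Tertiary is more stable than secondary, so the shift occurs.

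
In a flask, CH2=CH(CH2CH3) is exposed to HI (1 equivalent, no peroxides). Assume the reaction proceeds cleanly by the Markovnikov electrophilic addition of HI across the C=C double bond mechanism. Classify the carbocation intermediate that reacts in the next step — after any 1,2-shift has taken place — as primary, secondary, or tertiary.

secondary

Step 1: Protonation of the alkene by HI: the π bond acts as the nucleophile and picks up H⁺, giving the more stable (Markovnikov) secondary carbocation. The H–I bond breaks heterolytically, releasing I⁻.
No single 1,2-shift to an adjacent carbon would give a more-substituted cation, so no rearrangement occurs.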